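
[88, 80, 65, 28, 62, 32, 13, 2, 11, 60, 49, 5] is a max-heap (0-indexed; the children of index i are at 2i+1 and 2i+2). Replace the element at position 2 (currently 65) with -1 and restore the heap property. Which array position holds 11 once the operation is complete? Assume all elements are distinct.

8

set index 2 from 65 to -1 → [88, 80, -1, 28, 62, 32, 13, 2, 11, 60, 49, 5]
-1 vs larger child 32 at index 5, swap → [88, 80, 32, 28, 62, -1, 13, 2, 11, 60, 49, 5]
-1 vs only child 5 at index 11, swap → [88, 80, 32, 28, 62, 5, 13, 2, 11, 60, 49, -1]
resulting array: [88, 80, 32, 28, 62, 5, 13, 2, 11, 60, 49, -1]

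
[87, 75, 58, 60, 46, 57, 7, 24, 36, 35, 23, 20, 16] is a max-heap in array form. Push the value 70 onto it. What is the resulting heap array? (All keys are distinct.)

append 70 at index 13 → [87, 75, 58, 60, 46, 57, 7, 24, 36, 35, 23, 20, 16, 70]
70 > parent 7 at index 6, swap → [87, 75, 58, 60, 46, 57, 70, 24, 36, 35, 23, 20, 16, 7]
70 > parent 58 at index 2, swap → [87, 75, 70, 60, 46, 57, 58, 24, 36, 35, 23, 20, 16, 7]

[87, 75, 70, 60, 46, 57, 58, 24, 36, 35, 23, 20, 16, 7]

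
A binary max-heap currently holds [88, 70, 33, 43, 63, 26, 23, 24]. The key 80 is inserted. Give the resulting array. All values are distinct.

append 80 at index 8 → [88, 70, 33, 43, 63, 26, 23, 24, 80]
80 > parent 43 at index 3, swap → [88, 70, 33, 80, 63, 26, 23, 24, 43]
80 > parent 70 at index 1, swap → [88, 80, 33, 70, 63, 26, 23, 24, 43]

[88, 80, 33, 70, 63, 26, 23, 24, 43]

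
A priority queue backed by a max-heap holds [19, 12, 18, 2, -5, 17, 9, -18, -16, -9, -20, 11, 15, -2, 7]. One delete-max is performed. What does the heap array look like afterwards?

[18, 12, 17, 2, -5, 15, 9, -18, -16, -9, -20, 11, 7, -2]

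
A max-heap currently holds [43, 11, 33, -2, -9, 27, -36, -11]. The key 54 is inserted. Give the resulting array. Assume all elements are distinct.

[54, 43, 33, 11, -9, 27, -36, -11, -2]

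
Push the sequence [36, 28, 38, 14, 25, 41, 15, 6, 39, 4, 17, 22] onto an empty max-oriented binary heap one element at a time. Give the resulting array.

Insert 36:
  append 36 at index 0 → [36] (no swap needed)
Insert 28:
  append 28 at index 1 → [36, 28] (no swap needed)
Insert 38:
  append 38 at index 2 → [36, 28, 38]
  38 > parent 36 at index 0, swap → [38, 28, 36]
Insert 14:
  append 14 at index 3 → [38, 28, 36, 14] (no swap needed)
Insert 25:
  append 25 at index 4 → [38, 28, 36, 14, 25] (no swap needed)
Insert 41:
  append 41 at index 5 → [38, 28, 36, 14, 25, 41]
  41 > parent 36 at index 2, swap → [38, 28, 41, 14, 25, 36]
  41 > parent 38 at index 0, swap → [41, 28, 38, 14, 25, 36]
Insert 15:
  append 15 at index 6 → [41, 28, 38, 14, 25, 36, 15] (no swap needed)
Insert 6:
  append 6 at index 7 → [41, 28, 38, 14, 25, 36, 15, 6] (no swap needed)
Insert 39:
  append 39 at index 8 → [41, 28, 38, 14, 25, 36, 15, 6, 39]
  39 > parent 14 at index 3, swap → [41, 28, 38, 39, 25, 36, 15, 6, 14]
  39 > parent 28 at index 1, swap → [41, 39, 38, 28, 25, 36, 15, 6, 14]
Insert 4:
  append 4 at index 9 → [41, 39, 38, 28, 25, 36, 15, 6, 14, 4] (no swap needed)
Insert 17:
  append 17 at index 10 → [41, 39, 38, 28, 25, 36, 15, 6, 14, 4, 17] (no swap needed)
Insert 22:
  append 22 at index 11 → [41, 39, 38, 28, 25, 36, 15, 6, 14, 4, 17, 22] (no swap needed)

[41, 39, 38, 28, 25, 36, 15, 6, 14, 4, 17, 22]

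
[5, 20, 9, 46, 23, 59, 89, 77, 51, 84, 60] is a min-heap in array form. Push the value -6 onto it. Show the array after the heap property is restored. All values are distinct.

append -6 at index 11 → [5, 20, 9, 46, 23, 59, 89, 77, 51, 84, 60, -6]
-6 < parent 59 at index 5, swap → [5, 20, 9, 46, 23, -6, 89, 77, 51, 84, 60, 59]
-6 < parent 9 at index 2, swap → [5, 20, -6, 46, 23, 9, 89, 77, 51, 84, 60, 59]
-6 < parent 5 at index 0, swap → [-6, 20, 5, 46, 23, 9, 89, 77, 51, 84, 60, 59]

[-6, 20, 5, 46, 23, 9, 89, 77, 51, 84, 60, 59]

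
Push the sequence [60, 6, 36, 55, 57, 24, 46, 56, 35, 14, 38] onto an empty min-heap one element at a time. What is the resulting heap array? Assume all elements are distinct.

[6, 14, 24, 55, 35, 36, 46, 60, 56, 57, 38]

Insert 60:
  append 60 at index 0 → [60] (no swap needed)
Insert 6:
  append 6 at index 1 → [60, 6]
  6 < parent 60 at index 0, swap → [6, 60]
Insert 36:
  append 36 at index 2 → [6, 60, 36] (no swap needed)
Insert 55:
  append 55 at index 3 → [6, 60, 36, 55]
  55 < parent 60 at index 1, swap → [6, 55, 36, 60]
Insert 57:
  append 57 at index 4 → [6, 55, 36, 60, 57] (no swap needed)
Insert 24:
  append 24 at index 5 → [6, 55, 36, 60, 57, 24]
  24 < parent 36 at index 2, swap → [6, 55, 24, 60, 57, 36]
Insert 46:
  append 46 at index 6 → [6, 55, 24, 60, 57, 36, 46] (no swap needed)
Insert 56:
  append 56 at index 7 → [6, 55, 24, 60, 57, 36, 46, 56]
  56 < parent 60 at index 3, swap → [6, 55, 24, 56, 57, 36, 46, 60]
Insert 35:
  append 35 at index 8 → [6, 55, 24, 56, 57, 36, 46, 60, 35]
  35 < parent 56 at index 3, swap → [6, 55, 24, 35, 57, 36, 46, 60, 56]
  35 < parent 55 at index 1, swap → [6, 35, 24, 55, 57, 36, 46, 60, 56]
Insert 14:
  append 14 at index 9 → [6, 35, 24, 55, 57, 36, 46, 60, 56, 14]
  14 < parent 57 at index 4, swap → [6, 35, 24, 55, 14, 36, 46, 60, 56, 57]
  14 < parent 35 at index 1, swap → [6, 14, 24, 55, 35, 36, 46, 60, 56, 57]
Insert 38:
  append 38 at index 10 → [6, 14, 24, 55, 35, 36, 46, 60, 56, 57, 38] (no swap needed)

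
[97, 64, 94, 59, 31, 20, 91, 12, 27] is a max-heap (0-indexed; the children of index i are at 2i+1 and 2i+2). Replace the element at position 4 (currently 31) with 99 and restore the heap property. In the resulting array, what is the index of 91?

set index 4 from 31 to 99 → [97, 64, 94, 59, 99, 20, 91, 12, 27]
99 > parent 64 at index 1, swap → [97, 99, 94, 59, 64, 20, 91, 12, 27]
99 > parent 97 at index 0, swap → [99, 97, 94, 59, 64, 20, 91, 12, 27]
resulting array: [99, 97, 94, 59, 64, 20, 91, 12, 27]

6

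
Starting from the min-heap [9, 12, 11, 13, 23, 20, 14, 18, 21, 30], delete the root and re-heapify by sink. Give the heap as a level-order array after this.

[11, 12, 14, 13, 23, 20, 30, 18, 21]

remove root 9; move last element 30 to root → [30, 12, 11, 13, 23, 20, 14, 18, 21]
30 vs smaller child 11 at index 2, swap → [11, 12, 30, 13, 23, 20, 14, 18, 21]
30 vs smaller child 14 at index 6, swap → [11, 12, 14, 13, 23, 20, 30, 18, 21]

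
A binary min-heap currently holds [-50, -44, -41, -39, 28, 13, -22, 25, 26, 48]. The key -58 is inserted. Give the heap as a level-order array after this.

[-58, -50, -41, -39, -44, 13, -22, 25, 26, 48, 28]

append -58 at index 10 → [-50, -44, -41, -39, 28, 13, -22, 25, 26, 48, -58]
-58 < parent 28 at index 4, swap → [-50, -44, -41, -39, -58, 13, -22, 25, 26, 48, 28]
-58 < parent -44 at index 1, swap → [-50, -58, -41, -39, -44, 13, -22, 25, 26, 48, 28]
-58 < parent -50 at index 0, swap → [-58, -50, -41, -39, -44, 13, -22, 25, 26, 48, 28]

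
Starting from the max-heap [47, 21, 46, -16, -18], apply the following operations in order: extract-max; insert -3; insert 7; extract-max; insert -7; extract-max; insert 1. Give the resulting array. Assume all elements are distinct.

extract-max → returns 47:
  remove root 47; move last element -18 to root → [-18, 21, 46, -16]
  -18 vs larger child 46 at index 2, swap → [46, 21, -18, -16]
insert -3:
  append -3 at index 4 → [46, 21, -18, -16, -3] (no swap needed)
insert 7:
  append 7 at index 5 → [46, 21, -18, -16, -3, 7]
  7 > parent -18 at index 2, swap → [46, 21, 7, -16, -3, -18]
extract-max → returns 46:
  remove root 46; move last element -18 to root → [-18, 21, 7, -16, -3]
  -18 vs larger child 21 at index 1, swap → [21, -18, 7, -16, -3]
  -18 vs larger child -3 at index 4, swap → [21, -3, 7, -16, -18]
insert -7:
  append -7 at index 5 → [21, -3, 7, -16, -18, -7] (no swap needed)
extract-max → returns 21:
  remove root 21; move last element -7 to root → [-7, -3, 7, -16, -18]
  -7 vs larger child 7 at index 2, swap → [7, -3, -7, -16, -18]
insert 1:
  append 1 at index 5 → [7, -3, -7, -16, -18, 1]
  1 > parent -7 at index 2, swap → [7, -3, 1, -16, -18, -7]

[7, -3, 1, -16, -18, -7]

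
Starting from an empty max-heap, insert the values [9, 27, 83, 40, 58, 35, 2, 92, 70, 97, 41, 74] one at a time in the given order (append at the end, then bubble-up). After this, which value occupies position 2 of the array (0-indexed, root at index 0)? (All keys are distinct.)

Insert 9:
  append 9 at index 0 → [9] (no swap needed)
Insert 27:
  append 27 at index 1 → [9, 27]
  27 > parent 9 at index 0, swap → [27, 9]
Insert 83:
  append 83 at index 2 → [27, 9, 83]
  83 > parent 27 at index 0, swap → [83, 9, 27]
Insert 40:
  append 40 at index 3 → [83, 9, 27, 40]
  40 > parent 9 at index 1, swap → [83, 40, 27, 9]
Insert 58:
  append 58 at index 4 → [83, 40, 27, 9, 58]
  58 > parent 40 at index 1, swap → [83, 58, 27, 9, 40]
Insert 35:
  append 35 at index 5 → [83, 58, 27, 9, 40, 35]
  35 > parent 27 at index 2, swap → [83, 58, 35, 9, 40, 27]
Insert 2:
  append 2 at index 6 → [83, 58, 35, 9, 40, 27, 2] (no swap needed)
Insert 92:
  append 92 at index 7 → [83, 58, 35, 9, 40, 27, 2, 92]
  92 > parent 9 at index 3, swap → [83, 58, 35, 92, 40, 27, 2, 9]
  92 > parent 58 at index 1, swap → [83, 92, 35, 58, 40, 27, 2, 9]
  92 > parent 83 at index 0, swap → [92, 83, 35, 58, 40, 27, 2, 9]
Insert 70:
  append 70 at index 8 → [92, 83, 35, 58, 40, 27, 2, 9, 70]
  70 > parent 58 at index 3, swap → [92, 83, 35, 70, 40, 27, 2, 9, 58]
Insert 97:
  append 97 at index 9 → [92, 83, 35, 70, 40, 27, 2, 9, 58, 97]
  97 > parent 40 at index 4, swap → [92, 83, 35, 70, 97, 27, 2, 9, 58, 40]
  97 > parent 83 at index 1, swap → [92, 97, 35, 70, 83, 27, 2, 9, 58, 40]
  97 > parent 92 at index 0, swap → [97, 92, 35, 70, 83, 27, 2, 9, 58, 40]
Insert 41:
  append 41 at index 10 → [97, 92, 35, 70, 83, 27, 2, 9, 58, 40, 41] (no swap needed)
Insert 74:
  append 74 at index 11 → [97, 92, 35, 70, 83, 27, 2, 9, 58, 40, 41, 74]
  74 > parent 27 at index 5, swap → [97, 92, 35, 70, 83, 74, 2, 9, 58, 40, 41, 27]
  74 > parent 35 at index 2, swap → [97, 92, 74, 70, 83, 35, 2, 9, 58, 40, 41, 27]
resulting array: [97, 92, 74, 70, 83, 35, 2, 9, 58, 40, 41, 27]

74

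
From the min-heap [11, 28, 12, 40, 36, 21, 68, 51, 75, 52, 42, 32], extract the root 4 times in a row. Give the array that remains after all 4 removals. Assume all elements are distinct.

extract-min #1 returns 11:
  remove root 11; move last element 32 to root → [32, 28, 12, 40, 36, 21, 68, 51, 75, 52, 42]
  32 vs smaller child 12 at index 2, swap → [12, 28, 32, 40, 36, 21, 68, 51, 75, 52, 42]
  32 vs smaller child 21 at index 5, swap → [12, 28, 21, 40, 36, 32, 68, 51, 75, 52, 42]
extract-min #2 returns 12:
  remove root 12; move last element 42 to root → [42, 28, 21, 40, 36, 32, 68, 51, 75, 52]
  42 vs smaller child 21 at index 2, swap → [21, 28, 42, 40, 36, 32, 68, 51, 75, 52]
  42 vs smaller child 32 at index 5, swap → [21, 28, 32, 40, 36, 42, 68, 51, 75, 52]
extract-min #3 returns 21:
  remove root 21; move last element 52 to root → [52, 28, 32, 40, 36, 42, 68, 51, 75]
  52 vs smaller child 28 at index 1, swap → [28, 52, 32, 40, 36, 42, 68, 51, 75]
  52 vs smaller child 36 at index 4, swap → [28, 36, 32, 40, 52, 42, 68, 51, 75]
extract-min #4 returns 28:
  remove root 28; move last element 75 to root → [75, 36, 32, 40, 52, 42, 68, 51]
  75 vs smaller child 32 at index 2, swap → [32, 36, 75, 40, 52, 42, 68, 51]
  75 vs smaller child 42 at index 5, swap → [32, 36, 42, 40, 52, 75, 68, 51]

[32, 36, 42, 40, 52, 75, 68, 51]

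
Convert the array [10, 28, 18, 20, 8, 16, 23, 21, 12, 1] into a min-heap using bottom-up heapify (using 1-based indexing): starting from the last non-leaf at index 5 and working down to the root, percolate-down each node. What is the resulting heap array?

sift down from index 5:
  8 vs only child 1 at index 10, swap → [10, 28, 18, 20, 1, 16, 23, 21, 12, 8]
sift down from index 4:
  20 vs smaller child 12 at index 9, swap → [10, 28, 18, 12, 1, 16, 23, 21, 20, 8]
sift down from index 3:
  18 vs smaller child 16 at index 6, swap → [10, 28, 16, 12, 1, 18, 23, 21, 20, 8]
sift down from index 2:
  28 vs smaller child 1 at index 5, swap → [10, 1, 16, 12, 28, 18, 23, 21, 20, 8]
  28 vs only child 8 at index 10, swap → [10, 1, 16, 12, 8, 18, 23, 21, 20, 28]
sift down from index 1:
  10 vs smaller child 1 at index 2, swap → [1, 10, 16, 12, 8, 18, 23, 21, 20, 28]
  10 vs smaller child 8 at index 5, swap → [1, 8, 16, 12, 10, 18, 23, 21, 20, 28]

[1, 8, 16, 12, 10, 18, 23, 21, 20, 28]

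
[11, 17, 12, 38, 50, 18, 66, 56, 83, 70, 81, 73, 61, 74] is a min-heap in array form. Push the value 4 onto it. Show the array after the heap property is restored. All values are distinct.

append 4 at index 14 → [11, 17, 12, 38, 50, 18, 66, 56, 83, 70, 81, 73, 61, 74, 4]
4 < parent 66 at index 6, swap → [11, 17, 12, 38, 50, 18, 4, 56, 83, 70, 81, 73, 61, 74, 66]
4 < parent 12 at index 2, swap → [11, 17, 4, 38, 50, 18, 12, 56, 83, 70, 81, 73, 61, 74, 66]
4 < parent 11 at index 0, swap → [4, 17, 11, 38, 50, 18, 12, 56, 83, 70, 81, 73, 61, 74, 66]

[4, 17, 11, 38, 50, 18, 12, 56, 83, 70, 81, 73, 61, 74, 66]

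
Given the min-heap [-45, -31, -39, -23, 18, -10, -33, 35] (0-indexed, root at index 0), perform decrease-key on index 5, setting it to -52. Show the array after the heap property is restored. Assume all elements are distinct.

set index 5 from -10 to -52 → [-45, -31, -39, -23, 18, -52, -33, 35]
-52 < parent -39 at index 2, swap → [-45, -31, -52, -23, 18, -39, -33, 35]
-52 < parent -45 at index 0, swap → [-52, -31, -45, -23, 18, -39, -33, 35]

[-52, -31, -45, -23, 18, -39, -33, 35]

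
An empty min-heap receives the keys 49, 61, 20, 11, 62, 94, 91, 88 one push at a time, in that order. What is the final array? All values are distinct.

[11, 20, 49, 61, 62, 94, 91, 88]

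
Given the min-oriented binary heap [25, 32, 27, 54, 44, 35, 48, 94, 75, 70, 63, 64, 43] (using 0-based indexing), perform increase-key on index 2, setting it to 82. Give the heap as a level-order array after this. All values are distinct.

[25, 32, 35, 54, 44, 43, 48, 94, 75, 70, 63, 64, 82]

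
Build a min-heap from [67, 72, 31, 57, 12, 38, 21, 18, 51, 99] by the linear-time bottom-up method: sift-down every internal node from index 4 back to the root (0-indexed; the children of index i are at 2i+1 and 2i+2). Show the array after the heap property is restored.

sift down from index 4: already satisfies heap property
sift down from index 3:
  57 vs smaller child 18 at index 7, swap → [67, 72, 31, 18, 12, 38, 21, 57, 51, 99]
sift down from index 2:
  31 vs smaller child 21 at index 6, swap → [67, 72, 21, 18, 12, 38, 31, 57, 51, 99]
sift down from index 1:
  72 vs smaller child 12 at index 4, swap → [67, 12, 21, 18, 72, 38, 31, 57, 51, 99]
sift down from index 0:
  67 vs smaller child 12 at index 1, swap → [12, 67, 21, 18, 72, 38, 31, 57, 51, 99]
  67 vs smaller child 18 at index 3, swap → [12, 18, 21, 67, 72, 38, 31, 57, 51, 99]
  67 vs smaller child 51 at index 8, swap → [12, 18, 21, 51, 72, 38, 31, 57, 67, 99]

[12, 18, 21, 51, 72, 38, 31, 57, 67, 99]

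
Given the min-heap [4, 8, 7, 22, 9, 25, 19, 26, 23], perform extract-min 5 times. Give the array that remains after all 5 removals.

extract-min #1 returns 4:
  remove root 4; move last element 23 to root → [23, 8, 7, 22, 9, 25, 19, 26]
  23 vs smaller child 7 at index 2, swap → [7, 8, 23, 22, 9, 25, 19, 26]
  23 vs smaller child 19 at index 6, swap → [7, 8, 19, 22, 9, 25, 23, 26]
extract-min #2 returns 7:
  remove root 7; move last element 26 to root → [26, 8, 19, 22, 9, 25, 23]
  26 vs smaller child 8 at index 1, swap → [8, 26, 19, 22, 9, 25, 23]
  26 vs smaller child 9 at index 4, swap → [8, 9, 19, 22, 26, 25, 23]
extract-min #3 returns 8:
  remove root 8; move last element 23 to root → [23, 9, 19, 22, 26, 25]
  23 vs smaller child 9 at index 1, swap → [9, 23, 19, 22, 26, 25]
  23 vs smaller child 22 at index 3, swap → [9, 22, 19, 23, 26, 25]
extract-min #4 returns 9:
  remove root 9; move last element 25 to root → [25, 22, 19, 23, 26]
  25 vs smaller child 19 at index 2, swap → [19, 22, 25, 23, 26]
extract-min #5 returns 19:
  remove root 19; move last element 26 to root → [26, 22, 25, 23]
  26 vs smaller child 22 at index 1, swap → [22, 26, 25, 23]
  26 vs only child 23 at index 3, swap → [22, 23, 25, 26]

[22, 23, 25, 26]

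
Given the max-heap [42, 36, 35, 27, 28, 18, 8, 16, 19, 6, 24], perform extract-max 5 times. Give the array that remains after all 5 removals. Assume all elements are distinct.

extract-max #1 returns 42:
  remove root 42; move last element 24 to root → [24, 36, 35, 27, 28, 18, 8, 16, 19, 6]
  24 vs larger child 36 at index 1, swap → [36, 24, 35, 27, 28, 18, 8, 16, 19, 6]
  24 vs larger child 28 at index 4, swap → [36, 28, 35, 27, 24, 18, 8, 16, 19, 6]
extract-max #2 returns 36:
  remove root 36; move last element 6 to root → [6, 28, 35, 27, 24, 18, 8, 16, 19]
  6 vs larger child 35 at index 2, swap → [35, 28, 6, 27, 24, 18, 8, 16, 19]
  6 vs larger child 18 at index 5, swap → [35, 28, 18, 27, 24, 6, 8, 16, 19]
extract-max #3 returns 35:
  remove root 35; move last element 19 to root → [19, 28, 18, 27, 24, 6, 8, 16]
  19 vs larger child 28 at index 1, swap → [28, 19, 18, 27, 24, 6, 8, 16]
  19 vs larger child 27 at index 3, swap → [28, 27, 18, 19, 24, 6, 8, 16]
extract-max #4 returns 28:
  remove root 28; move last element 16 to root → [16, 27, 18, 19, 24, 6, 8]
  16 vs larger child 27 at index 1, swap → [27, 16, 18, 19, 24, 6, 8]
  16 vs larger child 24 at index 4, swap → [27, 24, 18, 19, 16, 6, 8]
extract-max #5 returns 27:
  remove root 27; move last element 8 to root → [8, 24, 18, 19, 16, 6]
  8 vs larger child 24 at index 1, swap → [24, 8, 18, 19, 16, 6]
  8 vs larger child 19 at index 3, swap → [24, 19, 18, 8, 16, 6]

[24, 19, 18, 8, 16, 6]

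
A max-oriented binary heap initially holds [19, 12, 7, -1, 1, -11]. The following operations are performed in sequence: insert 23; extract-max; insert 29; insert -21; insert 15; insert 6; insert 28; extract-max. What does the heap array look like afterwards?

insert 23:
  append 23 at index 6 → [19, 12, 7, -1, 1, -11, 23]
  23 > parent 7 at index 2, swap → [19, 12, 23, -1, 1, -11, 7]
  23 > parent 19 at index 0, swap → [23, 12, 19, -1, 1, -11, 7]
extract-max → returns 23:
  remove root 23; move last element 7 to root → [7, 12, 19, -1, 1, -11]
  7 vs larger child 19 at index 2, swap → [19, 12, 7, -1, 1, -11]
insert 29:
  append 29 at index 6 → [19, 12, 7, -1, 1, -11, 29]
  29 > parent 7 at index 2, swap → [19, 12, 29, -1, 1, -11, 7]
  29 > parent 19 at index 0, swap → [29, 12, 19, -1, 1, -11, 7]
insert -21:
  append -21 at index 7 → [29, 12, 19, -1, 1, -11, 7, -21] (no swap needed)
insert 15:
  append 15 at index 8 → [29, 12, 19, -1, 1, -11, 7, -21, 15]
  15 > parent -1 at index 3, swap → [29, 12, 19, 15, 1, -11, 7, -21, -1]
  15 > parent 12 at index 1, swap → [29, 15, 19, 12, 1, -11, 7, -21, -1]
insert 6:
  append 6 at index 9 → [29, 15, 19, 12, 1, -11, 7, -21, -1, 6]
  6 > parent 1 at index 4, swap → [29, 15, 19, 12, 6, -11, 7, -21, -1, 1]
insert 28:
  append 28 at index 10 → [29, 15, 19, 12, 6, -11, 7, -21, -1, 1, 28]
  28 > parent 6 at index 4, swap → [29, 15, 19, 12, 28, -11, 7, -21, -1, 1, 6]
  28 > parent 15 at index 1, swap → [29, 28, 19, 12, 15, -11, 7, -21, -1, 1, 6]
extract-max → returns 29:
  remove root 29; move last element 6 to root → [6, 28, 19, 12, 15, -11, 7, -21, -1, 1]
  6 vs larger child 28 at index 1, swap → [28, 6, 19, 12, 15, -11, 7, -21, -1, 1]
  6 vs larger child 15 at index 4, swap → [28, 15, 19, 12, 6, -11, 7, -21, -1, 1]

[28, 15, 19, 12, 6, -11, 7, -21, -1, 1]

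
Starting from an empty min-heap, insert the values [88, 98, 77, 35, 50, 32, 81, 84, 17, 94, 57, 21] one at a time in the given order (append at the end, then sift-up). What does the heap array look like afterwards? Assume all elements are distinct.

Insert 88:
  append 88 at index 0 → [88] (no swap needed)
Insert 98:
  append 98 at index 1 → [88, 98] (no swap needed)
Insert 77:
  append 77 at index 2 → [88, 98, 77]
  77 < parent 88 at index 0, swap → [77, 98, 88]
Insert 35:
  append 35 at index 3 → [77, 98, 88, 35]
  35 < parent 98 at index 1, swap → [77, 35, 88, 98]
  35 < parent 77 at index 0, swap → [35, 77, 88, 98]
Insert 50:
  append 50 at index 4 → [35, 77, 88, 98, 50]
  50 < parent 77 at index 1, swap → [35, 50, 88, 98, 77]
Insert 32:
  append 32 at index 5 → [35, 50, 88, 98, 77, 32]
  32 < parent 88 at index 2, swap → [35, 50, 32, 98, 77, 88]
  32 < parent 35 at index 0, swap → [32, 50, 35, 98, 77, 88]
Insert 81:
  append 81 at index 6 → [32, 50, 35, 98, 77, 88, 81] (no swap needed)
Insert 84:
  append 84 at index 7 → [32, 50, 35, 98, 77, 88, 81, 84]
  84 < parent 98 at index 3, swap → [32, 50, 35, 84, 77, 88, 81, 98]
Insert 17:
  append 17 at index 8 → [32, 50, 35, 84, 77, 88, 81, 98, 17]
  17 < parent 84 at index 3, swap → [32, 50, 35, 17, 77, 88, 81, 98, 84]
  17 < parent 50 at index 1, swap → [32, 17, 35, 50, 77, 88, 81, 98, 84]
  17 < parent 32 at index 0, swap → [17, 32, 35, 50, 77, 88, 81, 98, 84]
Insert 94:
  append 94 at index 9 → [17, 32, 35, 50, 77, 88, 81, 98, 84, 94] (no swap needed)
Insert 57:
  append 57 at index 10 → [17, 32, 35, 50, 77, 88, 81, 98, 84, 94, 57]
  57 < parent 77 at index 4, swap → [17, 32, 35, 50, 57, 88, 81, 98, 84, 94, 77]
Insert 21:
  append 21 at index 11 → [17, 32, 35, 50, 57, 88, 81, 98, 84, 94, 77, 21]
  21 < parent 88 at index 5, swap → [17, 32, 35, 50, 57, 21, 81, 98, 84, 94, 77, 88]
  21 < parent 35 at index 2, swap → [17, 32, 21, 50, 57, 35, 81, 98, 84, 94, 77, 88]

[17, 32, 21, 50, 57, 35, 81, 98, 84, 94, 77, 88]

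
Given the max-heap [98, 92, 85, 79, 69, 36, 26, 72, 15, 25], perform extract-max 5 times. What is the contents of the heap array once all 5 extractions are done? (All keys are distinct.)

[69, 26, 36, 25, 15]

extract-max #1 returns 98:
  remove root 98; move last element 25 to root → [25, 92, 85, 79, 69, 36, 26, 72, 15]
  25 vs larger child 92 at index 1, swap → [92, 25, 85, 79, 69, 36, 26, 72, 15]
  25 vs larger child 79 at index 3, swap → [92, 79, 85, 25, 69, 36, 26, 72, 15]
  25 vs larger child 72 at index 7, swap → [92, 79, 85, 72, 69, 36, 26, 25, 15]
extract-max #2 returns 92:
  remove root 92; move last element 15 to root → [15, 79, 85, 72, 69, 36, 26, 25]
  15 vs larger child 85 at index 2, swap → [85, 79, 15, 72, 69, 36, 26, 25]
  15 vs larger child 36 at index 5, swap → [85, 79, 36, 72, 69, 15, 26, 25]
extract-max #3 returns 85:
  remove root 85; move last element 25 to root → [25, 79, 36, 72, 69, 15, 26]
  25 vs larger child 79 at index 1, swap → [79, 25, 36, 72, 69, 15, 26]
  25 vs larger child 72 at index 3, swap → [79, 72, 36, 25, 69, 15, 26]
extract-max #4 returns 79:
  remove root 79; move last element 26 to root → [26, 72, 36, 25, 69, 15]
  26 vs larger child 72 at index 1, swap → [72, 26, 36, 25, 69, 15]
  26 vs larger child 69 at index 4, swap → [72, 69, 36, 25, 26, 15]
extract-max #5 returns 72:
  remove root 72; move last element 15 to root → [15, 69, 36, 25, 26]
  15 vs larger child 69 at index 1, swap → [69, 15, 36, 25, 26]
  15 vs larger child 26 at index 4, swap → [69, 26, 36, 25, 15]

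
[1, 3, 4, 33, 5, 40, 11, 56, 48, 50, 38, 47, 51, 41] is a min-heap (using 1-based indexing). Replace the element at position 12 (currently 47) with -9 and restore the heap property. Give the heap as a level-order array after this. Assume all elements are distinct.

set index 12 from 47 to -9 → [1, 3, 4, 33, 5, 40, 11, 56, 48, 50, 38, -9, 51, 41]
-9 < parent 40 at index 6, swap → [1, 3, 4, 33, 5, -9, 11, 56, 48, 50, 38, 40, 51, 41]
-9 < parent 4 at index 3, swap → [1, 3, -9, 33, 5, 4, 11, 56, 48, 50, 38, 40, 51, 41]
-9 < parent 1 at index 1, swap → [-9, 3, 1, 33, 5, 4, 11, 56, 48, 50, 38, 40, 51, 41]

[-9, 3, 1, 33, 5, 4, 11, 56, 48, 50, 38, 40, 51, 41]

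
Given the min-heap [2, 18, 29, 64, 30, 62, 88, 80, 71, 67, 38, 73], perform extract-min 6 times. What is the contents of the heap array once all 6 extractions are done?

extract-min #1 returns 2:
  remove root 2; move last element 73 to root → [73, 18, 29, 64, 30, 62, 88, 80, 71, 67, 38]
  73 vs smaller child 18 at index 1, swap → [18, 73, 29, 64, 30, 62, 88, 80, 71, 67, 38]
  73 vs smaller child 30 at index 4, swap → [18, 30, 29, 64, 73, 62, 88, 80, 71, 67, 38]
  73 vs smaller child 38 at index 10, swap → [18, 30, 29, 64, 38, 62, 88, 80, 71, 67, 73]
extract-min #2 returns 18:
  remove root 18; move last element 73 to root → [73, 30, 29, 64, 38, 62, 88, 80, 71, 67]
  73 vs smaller child 29 at index 2, swap → [29, 30, 73, 64, 38, 62, 88, 80, 71, 67]
  73 vs smaller child 62 at index 5, swap → [29, 30, 62, 64, 38, 73, 88, 80, 71, 67]
extract-min #3 returns 29:
  remove root 29; move last element 67 to root → [67, 30, 62, 64, 38, 73, 88, 80, 71]
  67 vs smaller child 30 at index 1, swap → [30, 67, 62, 64, 38, 73, 88, 80, 71]
  67 vs smaller child 38 at index 4, swap → [30, 38, 62, 64, 67, 73, 88, 80, 71]
extract-min #4 returns 30:
  remove root 30; move last element 71 to root → [71, 38, 62, 64, 67, 73, 88, 80]
  71 vs smaller child 38 at index 1, swap → [38, 71, 62, 64, 67, 73, 88, 80]
  71 vs smaller child 64 at index 3, swap → [38, 64, 62, 71, 67, 73, 88, 80]
extract-min #5 returns 38:
  remove root 38; move last element 80 to root → [80, 64, 62, 71, 67, 73, 88]
  80 vs smaller child 62 at index 2, swap → [62, 64, 80, 71, 67, 73, 88]
  80 vs smaller child 73 at index 5, swap → [62, 64, 73, 71, 67, 80, 88]
extract-min #6 returns 62:
  remove root 62; move last element 88 to root → [88, 64, 73, 71, 67, 80]
  88 vs smaller child 64 at index 1, swap → [64, 88, 73, 71, 67, 80]
  88 vs smaller child 67 at index 4, swap → [64, 67, 73, 71, 88, 80]

[64, 67, 73, 71, 88, 80]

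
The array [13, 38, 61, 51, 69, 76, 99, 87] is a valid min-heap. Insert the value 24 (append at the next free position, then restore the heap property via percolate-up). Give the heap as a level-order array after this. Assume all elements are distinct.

append 24 at index 8 → [13, 38, 61, 51, 69, 76, 99, 87, 24]
24 < parent 51 at index 3, swap → [13, 38, 61, 24, 69, 76, 99, 87, 51]
24 < parent 38 at index 1, swap → [13, 24, 61, 38, 69, 76, 99, 87, 51]

[13, 24, 61, 38, 69, 76, 99, 87, 51]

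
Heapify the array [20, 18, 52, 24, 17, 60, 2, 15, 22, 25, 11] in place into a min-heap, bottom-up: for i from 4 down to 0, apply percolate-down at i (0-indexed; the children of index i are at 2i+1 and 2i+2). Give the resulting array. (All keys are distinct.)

sift down from index 4:
  17 vs smaller child 11 at index 10, swap → [20, 18, 52, 24, 11, 60, 2, 15, 22, 25, 17]
sift down from index 3:
  24 vs smaller child 15 at index 7, swap → [20, 18, 52, 15, 11, 60, 2, 24, 22, 25, 17]
sift down from index 2:
  52 vs smaller child 2 at index 6, swap → [20, 18, 2, 15, 11, 60, 52, 24, 22, 25, 17]
sift down from index 1:
  18 vs smaller child 11 at index 4, swap → [20, 11, 2, 15, 18, 60, 52, 24, 22, 25, 17]
  18 vs smaller child 17 at index 10, swap → [20, 11, 2, 15, 17, 60, 52, 24, 22, 25, 18]
sift down from index 0:
  20 vs smaller child 2 at index 2, swap → [2, 11, 20, 15, 17, 60, 52, 24, 22, 25, 18]

[2, 11, 20, 15, 17, 60, 52, 24, 22, 25, 18]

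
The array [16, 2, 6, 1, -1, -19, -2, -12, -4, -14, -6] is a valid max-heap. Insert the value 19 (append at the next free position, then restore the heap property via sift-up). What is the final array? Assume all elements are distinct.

[19, 2, 16, 1, -1, 6, -2, -12, -4, -14, -6, -19]

append 19 at index 11 → [16, 2, 6, 1, -1, -19, -2, -12, -4, -14, -6, 19]
19 > parent -19 at index 5, swap → [16, 2, 6, 1, -1, 19, -2, -12, -4, -14, -6, -19]
19 > parent 6 at index 2, swap → [16, 2, 19, 1, -1, 6, -2, -12, -4, -14, -6, -19]
19 > parent 16 at index 0, swap → [19, 2, 16, 1, -1, 6, -2, -12, -4, -14, -6, -19]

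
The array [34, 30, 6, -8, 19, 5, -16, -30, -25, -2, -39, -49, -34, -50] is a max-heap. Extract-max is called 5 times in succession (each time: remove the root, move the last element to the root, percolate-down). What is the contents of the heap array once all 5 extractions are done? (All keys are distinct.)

[-2, -8, -16, -25, -34, -49, -39, -30, -50]

extract-max #1 returns 34:
  remove root 34; move last element -50 to root → [-50, 30, 6, -8, 19, 5, -16, -30, -25, -2, -39, -49, -34]
  -50 vs larger child 30 at index 1, swap → [30, -50, 6, -8, 19, 5, -16, -30, -25, -2, -39, -49, -34]
  -50 vs larger child 19 at index 4, swap → [30, 19, 6, -8, -50, 5, -16, -30, -25, -2, -39, -49, -34]
  -50 vs larger child -2 at index 9, swap → [30, 19, 6, -8, -2, 5, -16, -30, -25, -50, -39, -49, -34]
extract-max #2 returns 30:
  remove root 30; move last element -34 to root → [-34, 19, 6, -8, -2, 5, -16, -30, -25, -50, -39, -49]
  -34 vs larger child 19 at index 1, swap → [19, -34, 6, -8, -2, 5, -16, -30, -25, -50, -39, -49]
  -34 vs larger child -2 at index 4, swap → [19, -2, 6, -8, -34, 5, -16, -30, -25, -50, -39, -49]
extract-max #3 returns 19:
  remove root 19; move last element -49 to root → [-49, -2, 6, -8, -34, 5, -16, -30, -25, -50, -39]
  -49 vs larger child 6 at index 2, swap → [6, -2, -49, -8, -34, 5, -16, -30, -25, -50, -39]
  -49 vs larger child 5 at index 5, swap → [6, -2, 5, -8, -34, -49, -16, -30, -25, -50, -39]
extract-max #4 returns 6:
  remove root 6; move last element -39 to root → [-39, -2, 5, -8, -34, -49, -16, -30, -25, -50]
  -39 vs larger child 5 at index 2, swap → [5, -2, -39, -8, -34, -49, -16, -30, -25, -50]
  -39 vs larger child -16 at index 6, swap → [5, -2, -16, -8, -34, -49, -39, -30, -25, -50]
extract-max #5 returns 5:
  remove root 5; move last element -50 to root → [-50, -2, -16, -8, -34, -49, -39, -30, -25]
  -50 vs larger child -2 at index 1, swap → [-2, -50, -16, -8, -34, -49, -39, -30, -25]
  -50 vs larger child -8 at index 3, swap → [-2, -8, -16, -50, -34, -49, -39, -30, -25]
  -50 vs larger child -25 at index 8, swap → [-2, -8, -16, -25, -34, -49, -39, -30, -50]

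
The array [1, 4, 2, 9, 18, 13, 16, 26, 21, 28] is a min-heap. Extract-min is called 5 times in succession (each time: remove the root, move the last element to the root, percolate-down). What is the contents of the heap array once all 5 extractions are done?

extract-min #1 returns 1:
  remove root 1; move last element 28 to root → [28, 4, 2, 9, 18, 13, 16, 26, 21]
  28 vs smaller child 2 at index 2, swap → [2, 4, 28, 9, 18, 13, 16, 26, 21]
  28 vs smaller child 13 at index 5, swap → [2, 4, 13, 9, 18, 28, 16, 26, 21]
extract-min #2 returns 2:
  remove root 2; move last element 21 to root → [21, 4, 13, 9, 18, 28, 16, 26]
  21 vs smaller child 4 at index 1, swap → [4, 21, 13, 9, 18, 28, 16, 26]
  21 vs smaller child 9 at index 3, swap → [4, 9, 13, 21, 18, 28, 16, 26]
extract-min #3 returns 4:
  remove root 4; move last element 26 to root → [26, 9, 13, 21, 18, 28, 16]
  26 vs smaller child 9 at index 1, swap → [9, 26, 13, 21, 18, 28, 16]
  26 vs smaller child 18 at index 4, swap → [9, 18, 13, 21, 26, 28, 16]
extract-min #4 returns 9:
  remove root 9; move last element 16 to root → [16, 18, 13, 21, 26, 28]
  16 vs smaller child 13 at index 2, swap → [13, 18, 16, 21, 26, 28]
extract-min #5 returns 13:
  remove root 13; move last element 28 to root → [28, 18, 16, 21, 26]
  28 vs smaller child 16 at index 2, swap → [16, 18, 28, 21, 26]

[16, 18, 28, 21, 26]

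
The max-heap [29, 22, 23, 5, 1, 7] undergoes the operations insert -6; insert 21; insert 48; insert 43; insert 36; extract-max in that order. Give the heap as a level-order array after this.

[43, 36, 23, 22, 29, 7, -6, 5, 21, 1]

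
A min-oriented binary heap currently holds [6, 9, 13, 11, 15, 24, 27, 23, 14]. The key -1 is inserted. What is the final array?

[-1, 6, 13, 11, 9, 24, 27, 23, 14, 15]

append -1 at index 9 → [6, 9, 13, 11, 15, 24, 27, 23, 14, -1]
-1 < parent 15 at index 4, swap → [6, 9, 13, 11, -1, 24, 27, 23, 14, 15]
-1 < parent 9 at index 1, swap → [6, -1, 13, 11, 9, 24, 27, 23, 14, 15]
-1 < parent 6 at index 0, swap → [-1, 6, 13, 11, 9, 24, 27, 23, 14, 15]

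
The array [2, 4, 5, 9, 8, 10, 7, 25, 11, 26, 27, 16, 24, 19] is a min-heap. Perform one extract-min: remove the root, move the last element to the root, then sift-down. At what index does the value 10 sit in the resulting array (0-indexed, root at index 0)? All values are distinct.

remove root 2; move last element 19 to root → [19, 4, 5, 9, 8, 10, 7, 25, 11, 26, 27, 16, 24]
19 vs smaller child 4 at index 1, swap → [4, 19, 5, 9, 8, 10, 7, 25, 11, 26, 27, 16, 24]
19 vs smaller child 8 at index 4, swap → [4, 8, 5, 9, 19, 10, 7, 25, 11, 26, 27, 16, 24]
resulting array: [4, 8, 5, 9, 19, 10, 7, 25, 11, 26, 27, 16, 24]

5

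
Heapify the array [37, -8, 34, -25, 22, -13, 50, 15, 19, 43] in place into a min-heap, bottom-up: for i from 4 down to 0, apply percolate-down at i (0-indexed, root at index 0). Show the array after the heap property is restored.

sift down from index 4: already satisfies heap property
sift down from index 3: already satisfies heap property
sift down from index 2:
  34 vs smaller child -13 at index 5, swap → [37, -8, -13, -25, 22, 34, 50, 15, 19, 43]
sift down from index 1:
  -8 vs smaller child -25 at index 3, swap → [37, -25, -13, -8, 22, 34, 50, 15, 19, 43]
sift down from index 0:
  37 vs smaller child -25 at index 1, swap → [-25, 37, -13, -8, 22, 34, 50, 15, 19, 43]
  37 vs smaller child -8 at index 3, swap → [-25, -8, -13, 37, 22, 34, 50, 15, 19, 43]
  37 vs smaller child 15 at index 7, swap → [-25, -8, -13, 15, 22, 34, 50, 37, 19, 43]

[-25, -8, -13, 15, 22, 34, 50, 37, 19, 43]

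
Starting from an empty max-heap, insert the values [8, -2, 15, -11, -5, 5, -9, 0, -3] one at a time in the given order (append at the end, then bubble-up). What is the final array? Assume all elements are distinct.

Insert 8:
  append 8 at index 0 → [8] (no swap needed)
Insert -2:
  append -2 at index 1 → [8, -2] (no swap needed)
Insert 15:
  append 15 at index 2 → [8, -2, 15]
  15 > parent 8 at index 0, swap → [15, -2, 8]
Insert -11:
  append -11 at index 3 → [15, -2, 8, -11] (no swap needed)
Insert -5:
  append -5 at index 4 → [15, -2, 8, -11, -5] (no swap needed)
Insert 5:
  append 5 at index 5 → [15, -2, 8, -11, -5, 5] (no swap needed)
Insert -9:
  append -9 at index 6 → [15, -2, 8, -11, -5, 5, -9] (no swap needed)
Insert 0:
  append 0 at index 7 → [15, -2, 8, -11, -5, 5, -9, 0]
  0 > parent -11 at index 3, swap → [15, -2, 8, 0, -5, 5, -9, -11]
  0 > parent -2 at index 1, swap → [15, 0, 8, -2, -5, 5, -9, -11]
Insert -3:
  append -3 at index 8 → [15, 0, 8, -2, -5, 5, -9, -11, -3] (no swap needed)

[15, 0, 8, -2, -5, 5, -9, -11, -3]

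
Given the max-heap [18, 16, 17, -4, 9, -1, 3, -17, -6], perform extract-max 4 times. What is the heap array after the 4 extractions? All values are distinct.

extract-max #1 returns 18:
  remove root 18; move last element -6 to root → [-6, 16, 17, -4, 9, -1, 3, -17]
  -6 vs larger child 17 at index 2, swap → [17, 16, -6, -4, 9, -1, 3, -17]
  -6 vs larger child 3 at index 6, swap → [17, 16, 3, -4, 9, -1, -6, -17]
extract-max #2 returns 17:
  remove root 17; move last element -17 to root → [-17, 16, 3, -4, 9, -1, -6]
  -17 vs larger child 16 at index 1, swap → [16, -17, 3, -4, 9, -1, -6]
  -17 vs larger child 9 at index 4, swap → [16, 9, 3, -4, -17, -1, -6]
extract-max #3 returns 16:
  remove root 16; move last element -6 to root → [-6, 9, 3, -4, -17, -1]
  -6 vs larger child 9 at index 1, swap → [9, -6, 3, -4, -17, -1]
  -6 vs larger child -4 at index 3, swap → [9, -4, 3, -6, -17, -1]
extract-max #4 returns 9:
  remove root 9; move last element -1 to root → [-1, -4, 3, -6, -17]
  -1 vs larger child 3 at index 2, swap → [3, -4, -1, -6, -17]

[3, -4, -1, -6, -17]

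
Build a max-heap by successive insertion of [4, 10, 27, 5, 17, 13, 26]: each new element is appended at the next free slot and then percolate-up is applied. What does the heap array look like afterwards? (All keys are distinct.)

Insert 4:
  append 4 at index 0 → [4] (no swap needed)
Insert 10:
  append 10 at index 1 → [4, 10]
  10 > parent 4 at index 0, swap → [10, 4]
Insert 27:
  append 27 at index 2 → [10, 4, 27]
  27 > parent 10 at index 0, swap → [27, 4, 10]
Insert 5:
  append 5 at index 3 → [27, 4, 10, 5]
  5 > parent 4 at index 1, swap → [27, 5, 10, 4]
Insert 17:
  append 17 at index 4 → [27, 5, 10, 4, 17]
  17 > parent 5 at index 1, swap → [27, 17, 10, 4, 5]
Insert 13:
  append 13 at index 5 → [27, 17, 10, 4, 5, 13]
  13 > parent 10 at index 2, swap → [27, 17, 13, 4, 5, 10]
Insert 26:
  append 26 at index 6 → [27, 17, 13, 4, 5, 10, 26]
  26 > parent 13 at index 2, swap → [27, 17, 26, 4, 5, 10, 13]

[27, 17, 26, 4, 5, 10, 13]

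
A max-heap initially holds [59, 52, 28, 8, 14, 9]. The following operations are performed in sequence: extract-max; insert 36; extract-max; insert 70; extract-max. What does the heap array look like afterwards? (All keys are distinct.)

[36, 14, 28, 8, 9]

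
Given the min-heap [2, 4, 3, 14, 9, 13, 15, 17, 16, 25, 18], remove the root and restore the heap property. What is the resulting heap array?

[3, 4, 13, 14, 9, 18, 15, 17, 16, 25]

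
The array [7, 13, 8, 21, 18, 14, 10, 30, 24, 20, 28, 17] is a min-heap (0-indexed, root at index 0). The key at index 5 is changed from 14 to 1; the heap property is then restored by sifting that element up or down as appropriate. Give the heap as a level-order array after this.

set index 5 from 14 to 1 → [7, 13, 8, 21, 18, 1, 10, 30, 24, 20, 28, 17]
1 < parent 8 at index 2, swap → [7, 13, 1, 21, 18, 8, 10, 30, 24, 20, 28, 17]
1 < parent 7 at index 0, swap → [1, 13, 7, 21, 18, 8, 10, 30, 24, 20, 28, 17]

[1, 13, 7, 21, 18, 8, 10, 30, 24, 20, 28, 17]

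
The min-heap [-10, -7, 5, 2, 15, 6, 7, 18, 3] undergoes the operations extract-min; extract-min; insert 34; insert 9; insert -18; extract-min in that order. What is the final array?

[2, 3, 5, 9, 15, 6, 7, 34, 18]

extract-min → returns -10:
  remove root -10; move last element 3 to root → [3, -7, 5, 2, 15, 6, 7, 18]
  3 vs smaller child -7 at index 1, swap → [-7, 3, 5, 2, 15, 6, 7, 18]
  3 vs smaller child 2 at index 3, swap → [-7, 2, 5, 3, 15, 6, 7, 18]
extract-min → returns -7:
  remove root -7; move last element 18 to root → [18, 2, 5, 3, 15, 6, 7]
  18 vs smaller child 2 at index 1, swap → [2, 18, 5, 3, 15, 6, 7]
  18 vs smaller child 3 at index 3, swap → [2, 3, 5, 18, 15, 6, 7]
insert 34:
  append 34 at index 7 → [2, 3, 5, 18, 15, 6, 7, 34] (no swap needed)
insert 9:
  append 9 at index 8 → [2, 3, 5, 18, 15, 6, 7, 34, 9]
  9 < parent 18 at index 3, swap → [2, 3, 5, 9, 15, 6, 7, 34, 18]
insert -18:
  append -18 at index 9 → [2, 3, 5, 9, 15, 6, 7, 34, 18, -18]
  -18 < parent 15 at index 4, swap → [2, 3, 5, 9, -18, 6, 7, 34, 18, 15]
  -18 < parent 3 at index 1, swap → [2, -18, 5, 9, 3, 6, 7, 34, 18, 15]
  -18 < parent 2 at index 0, swap → [-18, 2, 5, 9, 3, 6, 7, 34, 18, 15]
extract-min → returns -18:
  remove root -18; move last element 15 to root → [15, 2, 5, 9, 3, 6, 7, 34, 18]
  15 vs smaller child 2 at index 1, swap → [2, 15, 5, 9, 3, 6, 7, 34, 18]
  15 vs smaller child 3 at index 4, swap → [2, 3, 5, 9, 15, 6, 7, 34, 18]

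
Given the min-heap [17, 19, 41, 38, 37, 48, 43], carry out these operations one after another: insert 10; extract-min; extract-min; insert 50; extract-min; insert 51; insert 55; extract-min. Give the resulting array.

insert 10:
  append 10 at index 7 → [17, 19, 41, 38, 37, 48, 43, 10]
  10 < parent 38 at index 3, swap → [17, 19, 41, 10, 37, 48, 43, 38]
  10 < parent 19 at index 1, swap → [17, 10, 41, 19, 37, 48, 43, 38]
  10 < parent 17 at index 0, swap → [10, 17, 41, 19, 37, 48, 43, 38]
extract-min → returns 10:
  remove root 10; move last element 38 to root → [38, 17, 41, 19, 37, 48, 43]
  38 vs smaller child 17 at index 1, swap → [17, 38, 41, 19, 37, 48, 43]
  38 vs smaller child 19 at index 3, swap → [17, 19, 41, 38, 37, 48, 43]
extract-min → returns 17:
  remove root 17; move last element 43 to root → [43, 19, 41, 38, 37, 48]
  43 vs smaller child 19 at index 1, swap → [19, 43, 41, 38, 37, 48]
  43 vs smaller child 37 at index 4, swap → [19, 37, 41, 38, 43, 48]
insert 50:
  append 50 at index 6 → [19, 37, 41, 38, 43, 48, 50] (no swap needed)
extract-min → returns 19:
  remove root 19; move last element 50 to root → [50, 37, 41, 38, 43, 48]
  50 vs smaller child 37 at index 1, swap → [37, 50, 41, 38, 43, 48]
  50 vs smaller child 38 at index 3, swap → [37, 38, 41, 50, 43, 48]
insert 51:
  append 51 at index 6 → [37, 38, 41, 50, 43, 48, 51] (no swap needed)
insert 55:
  append 55 at index 7 → [37, 38, 41, 50, 43, 48, 51, 55] (no swap needed)
extract-min → returns 37:
  remove root 37; move last element 55 to root → [55, 38, 41, 50, 43, 48, 51]
  55 vs smaller child 38 at index 1, swap → [38, 55, 41, 50, 43, 48, 51]
  55 vs smaller child 43 at index 4, swap → [38, 43, 41, 50, 55, 48, 51]

[38, 43, 41, 50, 55, 48, 51]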